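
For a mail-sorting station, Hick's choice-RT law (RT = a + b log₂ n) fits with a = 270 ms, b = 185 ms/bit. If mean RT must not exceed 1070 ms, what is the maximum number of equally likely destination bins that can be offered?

20

Information budget: (1070 − 270)/185 = 4.3243 bits, so n ≤ 2^4.3243 = 20.033 → at most 20.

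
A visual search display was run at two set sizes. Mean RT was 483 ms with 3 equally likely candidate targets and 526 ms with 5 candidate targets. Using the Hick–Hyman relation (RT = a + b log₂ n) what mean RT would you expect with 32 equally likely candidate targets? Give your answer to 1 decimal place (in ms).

With log₂ n on the abscissa the relation is linear; from the two conditions:
  b = (526 − 483) / (log₂ 5 − log₂ 3) = 43 / (2.3219 − 1.5850) = 58.347 ms/bit
  a = 483 − 58.347 × 1.5850 = 390.522 ms
Then RT(32) = 390.522 + 58.347 × log₂ 32 = 390.522 + 58.347 × 5 ≈ 682.258 ms.

682.3 ms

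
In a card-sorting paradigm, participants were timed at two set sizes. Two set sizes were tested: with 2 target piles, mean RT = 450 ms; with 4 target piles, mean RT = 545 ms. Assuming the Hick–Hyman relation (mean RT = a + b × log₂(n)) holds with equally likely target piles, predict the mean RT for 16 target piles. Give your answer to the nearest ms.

RT is linear in log₂ n, so two points fix the line:
  b = (545 − 450) / (log₂ 4 − log₂ 2) = 95 / (2 − 1) = 95 ms/bit
  a = 450 − 95 × 1 = 355 ms
Then RT(16) = 355 + 95 × log₂ 16 = 355 + 95 × 4 ≈ 735.000 ms.

735 ms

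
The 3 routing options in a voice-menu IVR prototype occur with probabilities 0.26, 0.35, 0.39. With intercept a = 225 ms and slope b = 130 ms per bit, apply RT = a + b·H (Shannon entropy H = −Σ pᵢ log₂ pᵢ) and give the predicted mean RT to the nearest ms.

Entropy contributions −pᵢ log₂ pᵢ: 0.5053, 0.5301, 0.5298; sum H = 1.5652 bits.
RT = a + bH = 225 + 130·1.5652 = 428.47 ms.

428 ms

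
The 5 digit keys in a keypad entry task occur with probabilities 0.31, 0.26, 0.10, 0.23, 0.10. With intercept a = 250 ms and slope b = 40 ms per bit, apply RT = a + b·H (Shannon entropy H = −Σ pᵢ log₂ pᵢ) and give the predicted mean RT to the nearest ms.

337 ms

Entropy contributions −pᵢ log₂ pᵢ: 0.5238, 0.5053, 0.3322, 0.4877, 0.3322; sum H = 2.1811 bits.
RT = a + bH = 250 + 40·2.1811 = 337.25 ms.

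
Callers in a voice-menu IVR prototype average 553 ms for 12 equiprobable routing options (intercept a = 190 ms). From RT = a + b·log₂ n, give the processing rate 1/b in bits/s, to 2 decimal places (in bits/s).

9.88 bits/s

Choice component = 553 − 190 = 363 ms over log₂(12) = 3.5850 bits.
b = 363 / 3.5850 = 101.256 ms/bit, so 1/b = 9.876 bits/s.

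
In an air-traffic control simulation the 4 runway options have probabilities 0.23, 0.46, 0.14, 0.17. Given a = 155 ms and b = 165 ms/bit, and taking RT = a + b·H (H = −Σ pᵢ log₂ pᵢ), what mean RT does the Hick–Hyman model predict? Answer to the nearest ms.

458 ms

H = 0.23·log₂(1/0.23) + 0.46·log₂(1/0.46) + 0.14·log₂(1/0.14) + 0.17·log₂(1/0.17) = 1.8347 bits.
RT = 155 + 165 × 1.8347 = 457.73 ms.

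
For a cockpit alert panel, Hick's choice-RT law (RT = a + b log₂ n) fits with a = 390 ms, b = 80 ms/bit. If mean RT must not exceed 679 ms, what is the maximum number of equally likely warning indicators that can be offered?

Information budget: (679 − 390)/80 = 3.6125 bits, so n ≤ 2^3.6125 = 12.231 → at most 12.

12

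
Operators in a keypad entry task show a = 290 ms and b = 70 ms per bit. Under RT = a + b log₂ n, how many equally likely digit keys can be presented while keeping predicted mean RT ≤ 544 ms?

12

70·log₂ n ≤ 544 − 290 = 254, giving log₂ n ≤ 3.6286 and n ≤ 12.368. The largest whole number is 12.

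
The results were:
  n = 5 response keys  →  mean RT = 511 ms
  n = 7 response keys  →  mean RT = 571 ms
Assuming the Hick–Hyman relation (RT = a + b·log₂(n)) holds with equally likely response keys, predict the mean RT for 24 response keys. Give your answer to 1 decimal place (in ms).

With log₂ n on the abscissa the relation is linear; from the two conditions:
  b = (571 − 511) / (log₂ 7 − log₂ 5) = 60 / (2.8074 − 2.3219) = 123.603 ms/bit
  a = 511 − 123.603 × 2.3219 = 224.004 ms
Then RT(24) = 224.004 + 123.603 × log₂ 24 = 224.004 + 123.603 × 4.5850 ≈ 790.717 ms.

790.7 ms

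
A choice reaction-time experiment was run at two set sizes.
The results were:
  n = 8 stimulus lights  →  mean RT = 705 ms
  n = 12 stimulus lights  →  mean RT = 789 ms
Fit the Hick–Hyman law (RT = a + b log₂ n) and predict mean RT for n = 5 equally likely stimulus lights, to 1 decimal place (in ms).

With log₂ n on the abscissa the relation is linear; from the two conditions:
  b = (789 − 705) / (log₂ 12 − log₂ 8) = 84 / (3.5850 − 3) = 143.599 ms/bit
  a = 705 − 143.599 × 3 = 274.203 ms
Then RT(5) = 274.203 + 143.599 × log₂ 5 = 274.203 + 143.599 × 2.3219 ≈ 607.630 ms.

607.6 ms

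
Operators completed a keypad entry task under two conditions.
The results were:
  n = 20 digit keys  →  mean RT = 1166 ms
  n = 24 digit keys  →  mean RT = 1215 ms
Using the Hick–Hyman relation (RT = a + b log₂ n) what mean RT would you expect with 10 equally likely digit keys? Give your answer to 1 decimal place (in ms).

979.7 ms

RT is linear in log₂ n, so two points fix the line:
  b = (1215 − 1166) / (log₂ 24 − log₂ 20) = 49 / (4.5850 − 4.3219) = 186.287 ms/bit
  a = 1166 − 186.287 × 4.3219 = 360.879 ms
Then RT(10) = 360.879 + 186.287 × log₂ 10 = 360.879 + 186.287 × 3.3219 ≈ 979.713 ms.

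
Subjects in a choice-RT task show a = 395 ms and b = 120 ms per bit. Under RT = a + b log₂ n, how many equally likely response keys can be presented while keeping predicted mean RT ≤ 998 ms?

Information budget: (998 − 395)/120 = 5.0250 bits, so n ≤ 2^5.0250 = 32.559 → at most 32.

32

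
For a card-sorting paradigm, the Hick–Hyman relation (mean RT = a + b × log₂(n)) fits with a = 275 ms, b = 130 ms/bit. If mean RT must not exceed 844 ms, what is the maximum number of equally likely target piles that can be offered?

20

Information budget: (844 − 275)/130 = 4.3769 bits, so n ≤ 2^4.3769 = 20.777 → at most 20.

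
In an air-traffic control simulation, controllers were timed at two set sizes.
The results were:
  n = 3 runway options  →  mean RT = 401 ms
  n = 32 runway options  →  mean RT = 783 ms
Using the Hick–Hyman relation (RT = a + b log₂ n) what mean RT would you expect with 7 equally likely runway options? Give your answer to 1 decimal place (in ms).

Solve the two-equation system in a and b:
  b = (783 − 401) / (log₂ 32 − log₂ 3) = 382 / (5 − 1.5850) = 111.858 ms/bit
  a = 401 − 111.858 × 1.5850 = 223.709 ms
Then RT(7) = 223.709 + 111.858 × log₂ 7 = 223.709 + 111.858 × 2.8074 ≈ 537.735 ms.

537.7 ms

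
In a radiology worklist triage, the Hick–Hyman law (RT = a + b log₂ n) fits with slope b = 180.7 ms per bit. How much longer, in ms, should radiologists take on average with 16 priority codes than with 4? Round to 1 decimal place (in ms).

361.4 ms

Only the slope matters, since a is common to both: ΔRT = b·log₂(n₂/n₁).
log₂(16) − log₂(4) = log₂(16/4) = log₂(4) = 2.
ΔRT = 180.7 × 2.0000 = 361.400 ms.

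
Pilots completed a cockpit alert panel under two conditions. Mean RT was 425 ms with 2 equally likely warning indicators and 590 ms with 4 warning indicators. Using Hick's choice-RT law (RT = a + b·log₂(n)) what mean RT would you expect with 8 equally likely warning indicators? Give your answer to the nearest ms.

RT is linear in log₂ n, so two points fix the line:
  b = (590 − 425) / (log₂ 4 − log₂ 2) = 165 / (2 − 1) = 165 ms/bit
  a = 425 − 165 × 1 = 260 ms
Then RT(8) = 260 + 165 × log₂ 8 = 260 + 165 × 3 ≈ 755.000 ms.

755 ms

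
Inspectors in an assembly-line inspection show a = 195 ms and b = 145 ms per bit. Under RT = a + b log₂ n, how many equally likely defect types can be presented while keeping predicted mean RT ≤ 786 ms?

145·log₂ n ≤ 786 − 195 = 591, giving log₂ n ≤ 4.0759 and n ≤ 16.864. The largest whole number is 16.

16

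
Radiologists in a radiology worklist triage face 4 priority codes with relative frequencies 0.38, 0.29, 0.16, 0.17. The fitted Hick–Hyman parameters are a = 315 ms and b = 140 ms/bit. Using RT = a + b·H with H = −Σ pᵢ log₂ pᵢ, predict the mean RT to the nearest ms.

582 ms

Entropy contributions −pᵢ log₂ pᵢ: 0.5305, 0.5179, 0.4230, 0.4346; sum H = 1.9060 bits.
RT = a + bH = 315 + 140·1.9060 = 581.83 ms.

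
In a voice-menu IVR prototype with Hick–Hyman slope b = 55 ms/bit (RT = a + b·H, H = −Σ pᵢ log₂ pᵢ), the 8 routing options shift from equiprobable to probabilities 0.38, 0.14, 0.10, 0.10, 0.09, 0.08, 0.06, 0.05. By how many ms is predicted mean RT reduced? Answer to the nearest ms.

19 ms

Equiprobable entropy H₀ = log₂ 8 = 3.0000 bits.
Skewed entropy H = −Σ pᵢ log₂ pᵢ = 2.6557 bits.
ΔRT = b·(H₀ − H) = 55 × 0.3443 = 18.93 ms.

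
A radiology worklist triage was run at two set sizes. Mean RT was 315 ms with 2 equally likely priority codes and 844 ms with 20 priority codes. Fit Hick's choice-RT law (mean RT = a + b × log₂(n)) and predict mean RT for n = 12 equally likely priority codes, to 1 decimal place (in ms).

726.6 ms

RT is linear in log₂ n, so two points fix the line:
  b = (844 − 315) / (log₂ 20 − log₂ 2) = 529 / (4.3219 − 1) = 159.245 ms/bit
  a = 315 − 159.245 × 1 = 155.755 ms
Then RT(12) = 155.755 + 159.245 × log₂ 12 = 155.755 + 159.245 × 3.5850 ≈ 726.642 ms.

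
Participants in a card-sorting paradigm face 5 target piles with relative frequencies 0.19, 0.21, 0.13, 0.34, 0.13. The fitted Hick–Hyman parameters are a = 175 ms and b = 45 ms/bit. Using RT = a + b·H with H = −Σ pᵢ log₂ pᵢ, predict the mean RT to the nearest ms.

H = 0.19·log₂(1/0.19) + 0.21·log₂(1/0.21) + 0.13·log₂(1/0.13) + 0.34·log₂(1/0.34) + 0.13·log₂(1/0.13) = 2.2225 bits.
RT = 175 + 45 × 2.2225 = 275.01 ms.

275 ms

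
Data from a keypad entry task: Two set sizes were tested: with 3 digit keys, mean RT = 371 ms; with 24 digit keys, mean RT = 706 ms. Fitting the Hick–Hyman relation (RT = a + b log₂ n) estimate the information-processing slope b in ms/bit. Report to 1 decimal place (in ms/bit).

b = (RT₂ − RT₁)/(log₂ n₂ − log₂ n₁) = (706 − 371)/(4.5850 − 1.5850) = 111.667 ms/bit.

111.7 ms/bit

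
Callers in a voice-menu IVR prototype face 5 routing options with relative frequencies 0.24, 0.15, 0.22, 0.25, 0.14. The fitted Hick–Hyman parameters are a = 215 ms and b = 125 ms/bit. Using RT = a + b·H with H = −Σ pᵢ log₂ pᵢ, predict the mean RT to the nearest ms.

H = 0.24·log₂(1/0.24) + 0.15·log₂(1/0.15) + 0.22·log₂(1/0.22) + 0.25·log₂(1/0.25) + 0.14·log₂(1/0.14) = 2.2824 bits.
RT = 215 + 125 × 2.2824 = 500.30 ms.

500 ms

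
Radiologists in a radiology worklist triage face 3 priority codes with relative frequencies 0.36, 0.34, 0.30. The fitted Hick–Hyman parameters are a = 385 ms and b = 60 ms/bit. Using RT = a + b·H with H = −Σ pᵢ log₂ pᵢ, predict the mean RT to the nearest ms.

480 ms

H = 0.36·log₂(1/0.36) + 0.34·log₂(1/0.34) + 0.30·log₂(1/0.30) = 1.5809 bits.
RT = 385 + 60 × 1.5809 = 479.85 ms.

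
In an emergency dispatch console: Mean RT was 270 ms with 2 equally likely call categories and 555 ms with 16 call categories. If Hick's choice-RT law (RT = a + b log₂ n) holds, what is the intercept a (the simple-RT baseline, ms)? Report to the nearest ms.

The slope on a log₂ axis is (555 − 270) / (4 − 1) = 95 ms/bit.
a = RT₁ − b·log₂ n₁ = 270 − 95 × 1 = 175.000 ms.

175 ms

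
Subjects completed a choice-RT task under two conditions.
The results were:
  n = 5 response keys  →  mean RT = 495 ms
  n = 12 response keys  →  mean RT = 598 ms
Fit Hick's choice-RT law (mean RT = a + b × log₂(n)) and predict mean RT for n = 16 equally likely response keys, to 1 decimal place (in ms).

RT is linear in log₂ n, so two points fix the line:
  b = (598 − 495) / (log₂ 12 − log₂ 5) = 103 / (3.5850 − 2.3219) = 81.550 ms/bit
  a = 495 − 81.550 × 2.3219 = 305.648 ms
Then RT(16) = 305.648 + 81.550 × log₂ 16 = 305.648 + 81.550 × 4 ≈ 631.846 ms.

631.8 ms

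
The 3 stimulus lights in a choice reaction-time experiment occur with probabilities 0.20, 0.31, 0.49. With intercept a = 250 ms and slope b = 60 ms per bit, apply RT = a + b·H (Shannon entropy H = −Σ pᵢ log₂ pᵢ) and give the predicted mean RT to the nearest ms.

Entropy contributions −pᵢ log₂ pᵢ: 0.4644, 0.5238, 0.5043; sum H = 1.4925 bits.
RT = a + bH = 250 + 60·1.4925 = 339.55 ms.

340 ms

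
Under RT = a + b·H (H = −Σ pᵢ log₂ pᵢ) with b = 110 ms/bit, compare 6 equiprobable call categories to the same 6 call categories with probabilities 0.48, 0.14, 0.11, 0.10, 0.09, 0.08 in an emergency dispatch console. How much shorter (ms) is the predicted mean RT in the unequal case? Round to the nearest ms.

43 ms

Equiprobable entropy H₀ = log₂ 6 = 2.5850 bits.
Skewed entropy H = −Σ pᵢ log₂ pᵢ = 2.1920 bits.
ΔRT = b·(H₀ − H) = 110 × 0.3929 = 43.22 ms.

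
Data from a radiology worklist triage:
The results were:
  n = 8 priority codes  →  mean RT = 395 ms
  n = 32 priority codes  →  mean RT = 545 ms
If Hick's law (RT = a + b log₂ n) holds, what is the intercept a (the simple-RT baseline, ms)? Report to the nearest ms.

170 ms

b = (RT₂ − RT₁)/(log₂ n₂ − log₂ n₁) = (545 − 395)/(5 − 3) = 75 ms/bit.
a = RT₁ − b·log₂ n₁ = 395 − 75 × 3 = 170.000 ms.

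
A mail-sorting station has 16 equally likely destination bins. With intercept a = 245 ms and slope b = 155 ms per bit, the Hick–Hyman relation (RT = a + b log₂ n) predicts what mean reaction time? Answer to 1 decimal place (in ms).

log₂(16) = 4 bits, so RT = 245 + 155 × 4 ≈ 865.000 ms.

865.0 ms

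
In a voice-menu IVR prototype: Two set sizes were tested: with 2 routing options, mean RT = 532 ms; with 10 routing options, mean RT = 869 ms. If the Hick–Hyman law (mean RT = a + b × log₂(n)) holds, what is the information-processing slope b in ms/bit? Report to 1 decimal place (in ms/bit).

145.1 ms/bit

Slope: b = (869 − 532) / (log₂ 10 − log₂ 2) = 337/2.3219 = 145.138 ms/bit.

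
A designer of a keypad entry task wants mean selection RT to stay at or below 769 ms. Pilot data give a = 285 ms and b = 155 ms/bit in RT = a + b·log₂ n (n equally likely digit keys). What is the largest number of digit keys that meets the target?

Set 285 + 155·log₂ n ≤ 769 → log₂ n ≤ (769 − 285)/155 = 3.1226.
So n ≤ 2^3.1226 = 8.709; the largest integer n is 8.

8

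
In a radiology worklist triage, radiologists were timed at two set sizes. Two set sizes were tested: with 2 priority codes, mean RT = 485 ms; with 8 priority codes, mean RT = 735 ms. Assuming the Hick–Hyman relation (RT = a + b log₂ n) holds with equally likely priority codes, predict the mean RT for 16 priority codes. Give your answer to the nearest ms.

860 ms

With log₂ n on the abscissa the relation is linear; from the two conditions:
  b = (735 − 485) / (log₂ 8 − log₂ 2) = 250 / (3 − 1) = 125 ms/bit
  a = 485 − 125 × 1 = 360 ms
Then RT(16) = 360 + 125 × log₂ 16 = 360 + 125 × 4 ≈ 860.000 ms.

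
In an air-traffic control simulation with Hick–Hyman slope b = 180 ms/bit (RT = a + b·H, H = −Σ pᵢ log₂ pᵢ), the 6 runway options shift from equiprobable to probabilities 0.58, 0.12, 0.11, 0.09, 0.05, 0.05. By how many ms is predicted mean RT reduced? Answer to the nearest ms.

Equiprobable entropy H₀ = log₂ 6 = 2.5850 bits.
Skewed entropy H = −Σ pᵢ log₂ pᵢ = 1.9180 bits.
ΔRT = b·(H₀ − H) = 180 × 0.6670 = 120.05 ms.

120 ms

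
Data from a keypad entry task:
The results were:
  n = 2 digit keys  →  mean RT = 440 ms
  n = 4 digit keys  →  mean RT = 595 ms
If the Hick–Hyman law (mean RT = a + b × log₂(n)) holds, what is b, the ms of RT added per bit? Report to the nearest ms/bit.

155 ms/bit

b = (RT₂ − RT₁)/(log₂ n₂ − log₂ n₁) = (595 − 440)/(2 − 1) = 155 ms/bit.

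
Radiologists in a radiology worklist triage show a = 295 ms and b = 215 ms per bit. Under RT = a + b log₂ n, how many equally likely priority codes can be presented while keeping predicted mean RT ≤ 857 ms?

6

Set 295 + 215·log₂ n ≤ 857 → log₂ n ≤ (857 − 295)/215 = 2.6140.
So n ≤ 2^2.6140 = 6.122; the largest integer n is 6.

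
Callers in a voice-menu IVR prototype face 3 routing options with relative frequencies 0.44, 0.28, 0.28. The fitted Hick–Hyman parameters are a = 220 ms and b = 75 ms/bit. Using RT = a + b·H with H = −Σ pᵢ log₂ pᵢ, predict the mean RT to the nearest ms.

H = 0.44·log₂(1/0.44) + 0.28·log₂(1/0.28) + 0.28·log₂(1/0.28) = 1.5496 bits.
RT = 220 + 75 × 1.5496 = 336.22 ms.

336 ms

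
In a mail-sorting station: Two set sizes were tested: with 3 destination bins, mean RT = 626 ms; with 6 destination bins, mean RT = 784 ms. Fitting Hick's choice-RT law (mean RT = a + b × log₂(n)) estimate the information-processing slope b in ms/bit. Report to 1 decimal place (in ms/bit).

158.0 ms/bit

Slope: b = (784 − 626) / (log₂ 6 − log₂ 3) = 158/1.0000 = 158.000 ms/bit.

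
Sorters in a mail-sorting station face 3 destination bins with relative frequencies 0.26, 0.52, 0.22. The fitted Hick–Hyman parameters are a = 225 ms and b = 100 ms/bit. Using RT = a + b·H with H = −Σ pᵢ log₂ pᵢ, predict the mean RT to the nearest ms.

Entropy contributions −pᵢ log₂ pᵢ: 0.5053, 0.4906, 0.4806; sum H = 1.4764 bits.
RT = a + bH = 225 + 100·1.4764 = 372.64 ms.

373 ms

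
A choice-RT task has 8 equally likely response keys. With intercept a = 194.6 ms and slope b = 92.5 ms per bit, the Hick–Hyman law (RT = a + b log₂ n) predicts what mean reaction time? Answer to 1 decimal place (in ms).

472.1 ms

log₂(8) = 3 bits, so RT = 194.6 + 92.5 × 3 ≈ 472.100 ms.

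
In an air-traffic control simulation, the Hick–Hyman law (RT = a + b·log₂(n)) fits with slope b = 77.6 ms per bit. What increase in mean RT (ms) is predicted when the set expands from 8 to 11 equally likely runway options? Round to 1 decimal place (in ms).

Only the slope matters, since a is common to both: ΔRT = b·log₂(n₂/n₁).
log₂(11) − log₂(8) = 3.4594 − 3 = 0.4594.
ΔRT = 77.6 × 0.4594 = 35.652 ms.

35.7 ms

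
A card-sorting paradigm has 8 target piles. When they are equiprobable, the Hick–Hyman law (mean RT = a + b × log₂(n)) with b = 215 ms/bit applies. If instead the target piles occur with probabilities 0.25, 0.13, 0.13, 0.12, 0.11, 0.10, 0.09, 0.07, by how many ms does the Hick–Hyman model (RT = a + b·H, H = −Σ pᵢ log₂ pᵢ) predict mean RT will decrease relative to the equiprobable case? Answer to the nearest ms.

22 ms

The RT saving is b·ΔH. Equiprobable H₀ = log₂(8) = 3.0000 bits; with the given probabilities H = 2.8960 bits.
b·(H₀ − H) = 215 × (3.0000 − 2.8960) = 22.35 ms.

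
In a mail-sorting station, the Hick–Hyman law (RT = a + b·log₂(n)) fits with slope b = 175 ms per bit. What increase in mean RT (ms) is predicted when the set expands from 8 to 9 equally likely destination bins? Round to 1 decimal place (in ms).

29.7 ms

ΔRT = (a + b log₂ n₂) − (a + b log₂ n₁) = b·(log₂ n₂ − log₂ n₁).
log₂(9) − log₂(8) = 3.1699 − 3 = 0.1699.
ΔRT = 175 × 0.1699 = 29.737 ms.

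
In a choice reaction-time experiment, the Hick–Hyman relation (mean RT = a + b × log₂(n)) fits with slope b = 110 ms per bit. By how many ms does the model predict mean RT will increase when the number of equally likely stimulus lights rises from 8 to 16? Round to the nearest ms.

110 ms

ΔRT = (a + b log₂ n₂) − (a + b log₂ n₁) = b·(log₂ n₂ − log₂ n₁).
log₂(16) − log₂(8) = log₂(16/8) = log₂(2) = 1.
ΔRT = 110 × 1.0000 = 110.000 ms.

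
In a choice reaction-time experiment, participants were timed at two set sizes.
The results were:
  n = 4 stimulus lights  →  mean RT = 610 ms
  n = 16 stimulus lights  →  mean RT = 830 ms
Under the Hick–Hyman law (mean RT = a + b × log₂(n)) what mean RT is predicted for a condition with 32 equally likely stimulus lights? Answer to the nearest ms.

940 ms

RT is linear in log₂ n, so two points fix the line:
  b = (830 − 610) / (log₂ 16 − log₂ 4) = 220 / (4 − 2) = 110 ms/bit
  a = 610 − 110 × 2 = 390 ms
Then RT(32) = 390 + 110 × log₂ 32 = 390 + 110 × 5 ≈ 940.000 ms.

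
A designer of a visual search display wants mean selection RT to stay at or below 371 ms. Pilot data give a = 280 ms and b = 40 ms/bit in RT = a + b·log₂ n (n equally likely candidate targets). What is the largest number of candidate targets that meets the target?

Set 280 + 40·log₂ n ≤ 371 → log₂ n ≤ (371 − 280)/40 = 2.2750.
So n ≤ 2^2.2750 = 4.840; the largest integer n is 4.

4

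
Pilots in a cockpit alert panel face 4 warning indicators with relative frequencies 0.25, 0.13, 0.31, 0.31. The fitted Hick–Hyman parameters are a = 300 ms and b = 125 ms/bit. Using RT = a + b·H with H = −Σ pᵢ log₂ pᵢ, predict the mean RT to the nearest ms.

541 ms

H = 0.25·log₂(1/0.25) + 0.13·log₂(1/0.13) + 0.31·log₂(1/0.31) + 0.31·log₂(1/0.31) = 1.9302 bits.
RT = 300 + 125 × 1.9302 = 541.28 ms.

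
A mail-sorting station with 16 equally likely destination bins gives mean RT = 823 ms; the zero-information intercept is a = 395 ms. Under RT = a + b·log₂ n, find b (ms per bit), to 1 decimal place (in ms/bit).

107.0 ms/bit

16 alternatives carry log₂ 16 = 4 bits; the choice cost is 823 − 395 = 428 ms, so b = 428/4 = 107.000 ms/bit.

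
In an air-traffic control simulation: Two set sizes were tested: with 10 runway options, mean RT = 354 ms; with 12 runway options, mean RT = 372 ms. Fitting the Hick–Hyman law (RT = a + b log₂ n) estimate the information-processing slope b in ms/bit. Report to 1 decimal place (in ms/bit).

b = (RT₂ − RT₁)/(log₂ n₂ − log₂ n₁) = (372 − 354)/(3.5850 − 3.3219) = 68.432 ms/bit.

68.4 ms/bit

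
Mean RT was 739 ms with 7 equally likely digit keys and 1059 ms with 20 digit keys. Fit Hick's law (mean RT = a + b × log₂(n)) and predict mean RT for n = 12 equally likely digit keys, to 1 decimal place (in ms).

Fit slope and intercept:
  b = (1059 − 739) / (log₂ 20 − log₂ 7) = 320 / (4.3219 − 2.8074) = 211.281 ms/bit
  a = 739 − 211.281 × 2.8074 = 145.860 ms
Then RT(12) = 145.860 + 211.281 × log₂ 12 = 145.860 + 211.281 × 3.5850 ≈ 903.293 ms.

903.3 ms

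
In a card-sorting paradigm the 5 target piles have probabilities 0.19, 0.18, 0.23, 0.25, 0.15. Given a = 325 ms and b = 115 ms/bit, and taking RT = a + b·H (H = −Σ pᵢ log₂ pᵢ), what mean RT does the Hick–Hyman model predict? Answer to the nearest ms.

589 ms

H = 0.19·log₂(1/0.19) + 0.18·log₂(1/0.18) + 0.23·log₂(1/0.23) + 0.25·log₂(1/0.25) + 0.15·log₂(1/0.15) = 2.2987 bits.
RT = 325 + 115 × 2.2987 = 589.36 ms.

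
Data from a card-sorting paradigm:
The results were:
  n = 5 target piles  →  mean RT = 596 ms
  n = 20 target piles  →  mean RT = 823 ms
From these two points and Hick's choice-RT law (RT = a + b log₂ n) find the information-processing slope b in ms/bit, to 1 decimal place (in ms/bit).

113.5 ms/bit

The slope on a log₂ axis is (823 − 596) / (4.3219 − 2.3219) = 113.500 ms/bit.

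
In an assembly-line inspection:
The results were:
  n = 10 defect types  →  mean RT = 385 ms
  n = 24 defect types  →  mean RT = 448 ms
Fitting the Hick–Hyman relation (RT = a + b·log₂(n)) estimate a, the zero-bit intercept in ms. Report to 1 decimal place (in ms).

219.3 ms

b = (RT₂ − RT₁)/(log₂ n₂ − log₂ n₁) = (448 − 385)/(4.5850 − 3.3219) = 49.880 ms/bit.
Intercept: a = 385 − 49.880·log₂(10) = 219.303 ms.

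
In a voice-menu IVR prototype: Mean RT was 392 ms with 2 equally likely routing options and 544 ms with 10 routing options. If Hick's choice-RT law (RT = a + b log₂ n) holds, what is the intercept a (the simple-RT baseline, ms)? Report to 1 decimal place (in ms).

Slope: b = (544 − 392) / (log₂ 10 − log₂ 2) = 152/2.3219 = 65.463 ms/bit.
Intercept: a = 392 − 65.463·log₂(2) = 326.537 ms.

326.5 ms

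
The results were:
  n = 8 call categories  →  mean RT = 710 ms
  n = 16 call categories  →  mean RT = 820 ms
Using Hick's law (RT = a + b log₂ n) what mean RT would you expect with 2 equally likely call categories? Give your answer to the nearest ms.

Fit slope and intercept:
  b = (820 − 710) / (log₂ 16 − log₂ 8) = 110 / (4 − 3) = 110 ms/bit
  a = 710 − 110 × 3 = 380 ms
Then RT(2) = 380 + 110 × log₂ 2 = 380 + 110 × 1 ≈ 490.000 ms.

490 ms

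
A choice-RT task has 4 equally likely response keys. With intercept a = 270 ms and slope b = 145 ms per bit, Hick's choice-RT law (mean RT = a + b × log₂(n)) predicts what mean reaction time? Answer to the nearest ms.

560 ms

log₂(4) = 2 bits, so RT = 270 + 145 × 2 ≈ 560.000 ms.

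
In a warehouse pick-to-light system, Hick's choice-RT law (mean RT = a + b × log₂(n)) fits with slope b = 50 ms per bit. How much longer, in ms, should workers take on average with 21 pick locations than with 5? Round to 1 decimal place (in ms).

Only the slope matters, since a is common to both: ΔRT = b·log₂(n₂/n₁).
log₂(21) − log₂(5) = 4.3923 − 2.3219 = 2.0704.
ΔRT = 50 × 2.0704 = 103.519 ms.

103.5 ms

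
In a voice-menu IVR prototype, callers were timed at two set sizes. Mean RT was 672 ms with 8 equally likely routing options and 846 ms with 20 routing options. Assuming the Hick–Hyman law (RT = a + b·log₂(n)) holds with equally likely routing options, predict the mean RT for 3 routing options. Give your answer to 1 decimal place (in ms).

485.7 ms

Fit slope and intercept:
  b = (846 − 672) / (log₂ 20 − log₂ 8) = 174 / (4.3219 − 3) = 131.626 ms/bit
  a = 672 − 131.626 × 3 = 277.122 ms
Then RT(3) = 277.122 + 131.626 × log₂ 3 = 277.122 + 131.626 × 1.5850 ≈ 485.744 ms.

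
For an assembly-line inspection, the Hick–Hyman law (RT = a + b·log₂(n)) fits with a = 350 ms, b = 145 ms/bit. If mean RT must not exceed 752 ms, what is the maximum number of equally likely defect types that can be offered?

6

145·log₂ n ≤ 752 − 350 = 402, giving log₂ n ≤ 2.7724 and n ≤ 6.833. The largest whole number is 6.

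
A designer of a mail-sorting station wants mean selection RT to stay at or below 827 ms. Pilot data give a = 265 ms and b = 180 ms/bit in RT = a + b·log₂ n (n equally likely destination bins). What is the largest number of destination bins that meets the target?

Set 265 + 180·log₂ n ≤ 827 → log₂ n ≤ (827 − 265)/180 = 3.1222.
So n ≤ 2^3.1222 = 8.707; the largest integer n is 8.

8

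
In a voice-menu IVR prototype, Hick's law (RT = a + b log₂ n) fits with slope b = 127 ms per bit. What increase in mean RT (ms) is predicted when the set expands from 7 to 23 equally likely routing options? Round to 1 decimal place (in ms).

Only the slope matters, since a is common to both: ΔRT = b·log₂(n₂/n₁).
log₂(23) − log₂(7) = 4.5236 − 2.8074 = 1.7162.
ΔRT = 127 × 1.7162 = 217.958 ms.

218.0 ms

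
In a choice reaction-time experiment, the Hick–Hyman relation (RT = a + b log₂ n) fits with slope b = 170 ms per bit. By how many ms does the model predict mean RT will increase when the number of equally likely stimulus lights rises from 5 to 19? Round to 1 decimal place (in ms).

327.4 ms

ΔRT = (a + b log₂ n₂) − (a + b log₂ n₁) = b·(log₂ n₂ − log₂ n₁).
log₂(19) − log₂(5) = 4.2479 − 2.3219 = 1.9260.
ΔRT = 170 × 1.9260 = 327.420 ms.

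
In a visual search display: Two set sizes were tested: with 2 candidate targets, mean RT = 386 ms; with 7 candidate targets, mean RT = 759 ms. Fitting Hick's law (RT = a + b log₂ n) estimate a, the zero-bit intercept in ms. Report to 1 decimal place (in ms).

179.6 ms

The slope on a log₂ axis is (759 − 386) / (2.8074 − 1) = 206.379 ms/bit.
a = RT₁ − b·log₂ n₁ = 386 − 206.379 × 1 = 179.621 ms.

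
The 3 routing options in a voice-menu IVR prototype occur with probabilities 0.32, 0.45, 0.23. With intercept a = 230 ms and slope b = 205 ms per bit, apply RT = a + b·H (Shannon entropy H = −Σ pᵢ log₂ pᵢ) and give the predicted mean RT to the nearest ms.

H = 0.32·log₂(1/0.32) + 0.45·log₂(1/0.45) + 0.23·log₂(1/0.23) = 1.5321 bits.
RT = 230 + 205 × 1.5321 = 544.08 ms.

544 ms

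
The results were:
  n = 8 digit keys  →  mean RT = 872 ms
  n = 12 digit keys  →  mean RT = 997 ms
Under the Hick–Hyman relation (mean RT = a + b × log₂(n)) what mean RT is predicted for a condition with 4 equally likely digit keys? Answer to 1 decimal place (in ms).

Fit slope and intercept:
  b = (997 − 872) / (log₂ 12 − log₂ 8) = 125 / (3.5850 − 3) = 213.689 ms/bit
  a = 872 − 213.689 × 3 = 230.933 ms
Then RT(4) = 230.933 + 213.689 × log₂ 4 = 230.933 + 213.689 × 2 ≈ 658.311 ms.

658.3 ms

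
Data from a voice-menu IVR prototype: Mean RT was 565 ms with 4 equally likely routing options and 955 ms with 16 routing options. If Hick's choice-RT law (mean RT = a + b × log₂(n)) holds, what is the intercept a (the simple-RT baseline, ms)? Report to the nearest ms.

175 ms

b = (RT₂ − RT₁)/(log₂ n₂ − log₂ n₁) = (955 − 565)/(4 − 2) = 195 ms/bit.
Intercept: a = 565 − 195·log₂(4) = 175.000 ms.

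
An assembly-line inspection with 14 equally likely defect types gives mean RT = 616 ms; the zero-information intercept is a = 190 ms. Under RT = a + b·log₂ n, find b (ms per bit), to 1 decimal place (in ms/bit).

111.9 ms/bit

log₂(14) = 3.8074 bits.
b = (RT − a)/log₂ n = (616 − 190) / 3.8074 = 111.889 ms/bit.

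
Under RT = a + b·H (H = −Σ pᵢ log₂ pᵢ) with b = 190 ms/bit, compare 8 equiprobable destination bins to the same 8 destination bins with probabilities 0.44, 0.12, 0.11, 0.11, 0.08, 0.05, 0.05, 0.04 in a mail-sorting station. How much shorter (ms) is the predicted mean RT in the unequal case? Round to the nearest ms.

The RT saving is b·ΔH. Equiprobable H₀ = log₂(8) = 3.0000 bits; with the given probabilities H = 2.4982 bits.
b·(H₀ − H) = 190 × (3.0000 − 2.4982) = 95.33 ms.

95 ms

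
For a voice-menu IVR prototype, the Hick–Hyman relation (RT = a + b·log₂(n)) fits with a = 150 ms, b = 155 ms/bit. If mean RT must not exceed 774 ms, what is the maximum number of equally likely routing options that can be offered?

155·log₂ n ≤ 774 − 150 = 624, giving log₂ n ≤ 4.0258 and n ≤ 16.289. The largest whole number is 16.

16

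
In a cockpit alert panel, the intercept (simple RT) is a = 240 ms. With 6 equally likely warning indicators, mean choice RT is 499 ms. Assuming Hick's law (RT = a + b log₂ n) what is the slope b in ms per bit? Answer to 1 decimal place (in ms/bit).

b = (499 − 240) / log₂(6) = 259 / 2.5850 = 100.195 ms/bit.

100.2 ms/bit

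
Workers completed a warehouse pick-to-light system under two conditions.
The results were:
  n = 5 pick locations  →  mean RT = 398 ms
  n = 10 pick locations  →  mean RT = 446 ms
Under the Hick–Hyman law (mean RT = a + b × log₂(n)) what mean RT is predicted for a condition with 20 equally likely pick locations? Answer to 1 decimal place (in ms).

Solve the two-equation system in a and b:
  b = (446 − 398) / (log₂ 10 − log₂ 5) = 48 / (3.3219 − 2.3219) = 48.000 ms/bit
  a = 398 − 48.000 × 2.3219 = 286.547 ms
Then RT(20) = 286.547 + 48.000 × log₂ 20 = 286.547 + 48.000 × 4.3219 ≈ 494.000 ms.

494.0 ms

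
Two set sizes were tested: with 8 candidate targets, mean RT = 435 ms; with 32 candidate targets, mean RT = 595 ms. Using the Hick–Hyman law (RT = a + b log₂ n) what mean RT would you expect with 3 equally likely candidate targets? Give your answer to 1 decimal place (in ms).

Solve the two-equation system in a and b:
  b = (595 − 435) / (log₂ 32 − log₂ 8) = 160 / (5 − 3) = 80.000 ms/bit
  a = 435 − 80.000 × 3 = 195.000 ms
Then RT(3) = 195.000 + 80.000 × log₂ 3 = 195.000 + 80.000 × 1.5850 ≈ 321.797 ms.

321.8 ms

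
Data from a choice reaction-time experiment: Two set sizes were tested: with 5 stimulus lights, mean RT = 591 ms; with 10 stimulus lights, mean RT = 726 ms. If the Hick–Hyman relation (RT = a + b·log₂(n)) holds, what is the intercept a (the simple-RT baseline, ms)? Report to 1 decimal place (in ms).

277.5 ms

Slope: b = (726 − 591) / (log₂ 10 − log₂ 5) = 135/1.0000 = 135.000 ms/bit.
a = RT₁ − b·log₂ n₁ = 591 − 135.000 × 2.3219 = 277.540 ms.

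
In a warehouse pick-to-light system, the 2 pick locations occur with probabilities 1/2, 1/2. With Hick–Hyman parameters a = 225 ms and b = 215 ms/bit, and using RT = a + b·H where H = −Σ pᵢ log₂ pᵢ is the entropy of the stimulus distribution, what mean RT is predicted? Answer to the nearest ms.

Each term −pᵢ log₂ pᵢ: 0.5·1 + 0.5·1; summed, H = 1.000 bits.
Mean RT = a + bH = 225 + 215·1.000 = 440.00 ms.

440 ms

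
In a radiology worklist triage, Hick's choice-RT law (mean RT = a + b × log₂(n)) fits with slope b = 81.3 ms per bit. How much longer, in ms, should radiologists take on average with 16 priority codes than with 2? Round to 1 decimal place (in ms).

243.9 ms

ΔRT = (a + b log₂ n₂) − (a + b log₂ n₁) = b·(log₂ n₂ − log₂ n₁).
log₂(16) − log₂(2) = log₂(16/2) = log₂(8) = 3.
ΔRT = 81.3 × 3.0000 = 243.900 ms.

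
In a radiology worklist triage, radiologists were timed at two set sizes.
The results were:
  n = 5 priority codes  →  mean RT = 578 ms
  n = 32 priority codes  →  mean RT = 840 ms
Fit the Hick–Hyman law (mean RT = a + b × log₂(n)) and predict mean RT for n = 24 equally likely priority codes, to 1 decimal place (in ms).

Fit slope and intercept:
  b = (840 − 578) / (log₂ 32 − log₂ 5) = 262 / (5 − 2.3219) = 97.832 ms/bit
  a = 578 − 97.832 × 2.3219 = 350.842 ms
Then RT(24) = 350.842 + 97.832 × log₂ 24 = 350.842 + 97.832 × 4.5850 ≈ 799.396 ms.

799.4 ms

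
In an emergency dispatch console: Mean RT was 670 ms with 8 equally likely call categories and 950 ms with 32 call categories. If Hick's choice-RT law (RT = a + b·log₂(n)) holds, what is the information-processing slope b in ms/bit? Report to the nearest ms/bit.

The slope on a log₂ axis is (950 − 670) / (5 − 3) = 140 ms/bit.

140 ms/bit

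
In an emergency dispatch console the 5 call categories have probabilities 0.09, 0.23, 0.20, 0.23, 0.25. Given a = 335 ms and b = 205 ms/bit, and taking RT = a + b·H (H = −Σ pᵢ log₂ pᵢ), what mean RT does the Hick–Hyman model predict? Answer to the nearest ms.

797 ms

Entropy contributions −pᵢ log₂ pᵢ: 0.3127, 0.4877, 0.4644, 0.4877, 0.5000; sum H = 2.2524 bits.
RT = a + bH = 335 + 205·2.2524 = 796.74 ms.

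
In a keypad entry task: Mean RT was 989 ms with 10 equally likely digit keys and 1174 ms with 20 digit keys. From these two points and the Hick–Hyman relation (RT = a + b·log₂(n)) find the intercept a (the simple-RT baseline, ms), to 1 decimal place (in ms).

The slope on a log₂ axis is (1174 − 989) / (4.3219 − 3.3219) = 185.000 ms/bit.
a = RT₁ − b·log₂ n₁ = 989 − 185.000 × 3.3219 = 374.443 ms.

374.4 ms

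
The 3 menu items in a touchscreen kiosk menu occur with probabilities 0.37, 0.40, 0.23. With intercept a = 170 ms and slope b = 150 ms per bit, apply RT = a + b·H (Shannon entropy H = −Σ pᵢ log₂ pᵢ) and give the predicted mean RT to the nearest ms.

402 ms

H = 0.37·log₂(1/0.37) + 0.40·log₂(1/0.40) + 0.23·log₂(1/0.23) = 1.5472 bits.
RT = 170 + 150 × 1.5472 = 402.08 ms.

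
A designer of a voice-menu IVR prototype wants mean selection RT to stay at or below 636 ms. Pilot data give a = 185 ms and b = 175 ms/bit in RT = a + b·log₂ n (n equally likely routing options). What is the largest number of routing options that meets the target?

Information budget: (636 − 185)/175 = 2.5771 bits, so n ≤ 2^2.5771 = 5.968 → at most 5.

5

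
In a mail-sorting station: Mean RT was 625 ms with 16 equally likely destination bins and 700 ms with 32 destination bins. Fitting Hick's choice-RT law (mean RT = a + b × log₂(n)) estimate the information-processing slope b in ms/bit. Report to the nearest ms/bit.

Slope: b = (700 − 625) / (log₂ 32 − log₂ 16) = 75/1.0000 = 75 ms/bit.

75 ms/bit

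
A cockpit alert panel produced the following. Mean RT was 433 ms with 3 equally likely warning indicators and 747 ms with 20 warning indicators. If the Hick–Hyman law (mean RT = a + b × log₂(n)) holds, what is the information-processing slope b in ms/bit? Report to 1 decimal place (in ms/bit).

114.7 ms/bit

b = (RT₂ − RT₁)/(log₂ n₂ − log₂ n₁) = (747 − 433)/(4.3219 − 1.5850) = 114.726 ms/bit.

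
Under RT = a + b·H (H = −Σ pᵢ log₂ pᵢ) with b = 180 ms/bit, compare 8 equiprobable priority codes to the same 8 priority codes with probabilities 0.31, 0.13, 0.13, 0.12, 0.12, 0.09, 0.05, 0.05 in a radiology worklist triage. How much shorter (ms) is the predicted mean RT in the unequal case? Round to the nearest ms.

The RT saving is b·ΔH. Equiprobable H₀ = log₂(8) = 3.0000 bits; with the given probabilities H = 2.7681 bits.
b·(H₀ − H) = 180 × (3.0000 − 2.7681) = 41.75 ms.

42 ms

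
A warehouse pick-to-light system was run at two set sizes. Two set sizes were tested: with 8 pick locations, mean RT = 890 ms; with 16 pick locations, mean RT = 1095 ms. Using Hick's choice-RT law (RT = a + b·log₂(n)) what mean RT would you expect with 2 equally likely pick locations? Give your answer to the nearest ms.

480 ms

With log₂ n on the abscissa the relation is linear; from the two conditions:
  b = (1095 − 890) / (log₂ 16 − log₂ 8) = 205 / (4 − 3) = 205 ms/bit
  a = 890 − 205 × 3 = 275 ms
Then RT(2) = 275 + 205 × log₂ 2 = 275 + 205 × 1 ≈ 480.000 ms.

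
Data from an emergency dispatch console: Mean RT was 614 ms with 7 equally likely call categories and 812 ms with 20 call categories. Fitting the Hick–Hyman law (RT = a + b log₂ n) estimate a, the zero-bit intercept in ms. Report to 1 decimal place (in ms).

247.0 ms

b = (RT₂ − RT₁)/(log₂ n₂ − log₂ n₁) = (812 − 614)/(4.3219 − 2.8074) = 130.730 ms/bit.
a = RT₁ − b·log₂ n₁ = 614 − 130.730 × 2.8074 = 246.995 ms.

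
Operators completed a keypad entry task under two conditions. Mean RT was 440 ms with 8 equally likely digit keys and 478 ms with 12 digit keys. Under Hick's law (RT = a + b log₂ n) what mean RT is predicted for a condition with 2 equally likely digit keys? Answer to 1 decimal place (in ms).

Solve the two-equation system in a and b:
  b = (478 − 440) / (log₂ 12 − log₂ 8) = 38 / (3.5850 − 3) = 64.961 ms/bit
  a = 440 − 64.961 × 3 = 245.116 ms
Then RT(2) = 245.116 + 64.961 × log₂ 2 = 245.116 + 64.961 × 1 ≈ 310.077 ms.

310.1 ms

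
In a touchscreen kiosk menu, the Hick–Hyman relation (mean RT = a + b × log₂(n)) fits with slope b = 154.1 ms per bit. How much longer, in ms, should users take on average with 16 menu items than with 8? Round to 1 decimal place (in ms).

154.1 ms

The intercept a cancels: ΔRT = b·(log₂ n₂ − log₂ n₁) = b·log₂(n₂/n₁).
log₂(16) − log₂(8) = log₂(16/8) = log₂(2) = 1.
ΔRT = 154.1 × 1.0000 = 154.100 ms.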